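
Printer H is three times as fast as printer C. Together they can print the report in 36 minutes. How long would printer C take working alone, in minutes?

144 minutes

Let printer C's rate be r; then printer H's rate is 3r, so together (3 + 1)r = 4r = 1/36.
Thus r = 1/144 per minute.
Printer C alone: 144 minutes; printer H alone: 48 minutes.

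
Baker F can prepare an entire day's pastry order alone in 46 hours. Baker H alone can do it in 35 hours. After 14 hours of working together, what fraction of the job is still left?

34/115

Combined rate: 1/46 + 1/35 = (35 + 46)/1610 = 81/1610 per hour.
In 14 hours they complete 14·81/1610 = 81/115 of the job.
So 34/115 remains.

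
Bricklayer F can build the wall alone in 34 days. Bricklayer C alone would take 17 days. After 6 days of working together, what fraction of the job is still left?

Combined rate: 1/34 + 1/17 = (1 + 2)/34 = 3/34 per day.
In 6 days they complete 6·3/34 = 9/17 of the job.
So 8/17 remains.

8/17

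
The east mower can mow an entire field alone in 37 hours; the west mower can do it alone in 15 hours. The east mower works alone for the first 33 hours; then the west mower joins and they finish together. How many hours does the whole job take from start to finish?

In 33 hours the east mower does 33/37 of the job, leaving 4/37.
The east mower and the west mower together work at 52/555 per hour, so finishing takes 4/37 ÷ 52/555 = 15/13 hours.
Total time = 33 + 15/13 = 444/13 hours.

444/13 hours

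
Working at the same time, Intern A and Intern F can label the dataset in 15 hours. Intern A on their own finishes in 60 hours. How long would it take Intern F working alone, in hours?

20 hours

Combined rate is 1/15 per hour.
Known contribution: 1/60 per hour.
So Intern F's rate is 1/15 − 1/60 = 1/20, meaning 20 hours alone.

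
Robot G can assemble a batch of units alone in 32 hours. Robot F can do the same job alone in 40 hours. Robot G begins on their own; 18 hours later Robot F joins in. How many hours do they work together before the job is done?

In the first 18 hours Robot G alone does 18/32 = 9/16 of the job, leaving 7/16.
Once everyone is working, combined rate: 1/32 + 1/40 = (5 + 4)/160 = 9/160 per hour.
Remaining 7/16 at 9/160 per hour takes 70/9 hours.

70/9 hours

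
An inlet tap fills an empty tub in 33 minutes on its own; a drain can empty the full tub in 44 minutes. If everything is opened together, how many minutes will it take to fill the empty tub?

132 minutes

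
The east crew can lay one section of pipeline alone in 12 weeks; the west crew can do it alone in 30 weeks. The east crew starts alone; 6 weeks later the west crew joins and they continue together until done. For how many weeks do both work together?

In 6 weeks the east crew does 6/12 = 1/2 of the job, leaving 1/2.
The east crew and the west crew together work at 7/60 per week, so finishing takes 1/2 ÷ 7/60 = 30/7 weeks.

30/7 weeks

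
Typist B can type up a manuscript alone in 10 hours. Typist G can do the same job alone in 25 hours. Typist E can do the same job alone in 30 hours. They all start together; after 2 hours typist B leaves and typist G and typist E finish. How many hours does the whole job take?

In the first 2 hours the combined rate is 13/75, so 26/75 of the job is done, leaving 49/75.
After typist B leaves the rate is 11/150 per hour; the remaining 49/75 takes 98/11 hours.
Total = 2 + 98/11 = 120/11 hours.

120/11 hours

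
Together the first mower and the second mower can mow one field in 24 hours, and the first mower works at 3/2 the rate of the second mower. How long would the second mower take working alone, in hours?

Let the second mower's rate be r; then the first mower's rate is (3/2)r, so together (3/2 + 1)r = (5/2)r = 1/24.
Thus r = 1/60 per hour.
The second mower alone: 60 hours; the first mower alone: 40 hours.

60 hours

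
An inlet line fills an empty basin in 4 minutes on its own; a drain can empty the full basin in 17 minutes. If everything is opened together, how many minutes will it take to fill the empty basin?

Net rate = 1/4 − 1/17 = (17 − 4)/68 = 13/68 per minute.
Filling time = 1 ÷ (13/68) = 68/13 minutes.

68/13 minutes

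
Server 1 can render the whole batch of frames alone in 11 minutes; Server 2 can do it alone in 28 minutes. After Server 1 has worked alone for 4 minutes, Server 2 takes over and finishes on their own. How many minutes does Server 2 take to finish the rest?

196/11 minutes

In 4 minutes Server 1 does 4/11 of the job, leaving 7/11.
Server 2 works at 1/28 per minute, so finishing takes 7/11 ÷ 1/28 = 196/11 minutes.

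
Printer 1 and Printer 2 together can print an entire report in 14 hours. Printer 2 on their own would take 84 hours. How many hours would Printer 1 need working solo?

84/5 hours

Combined rate is 1/14 per hour.
Known contribution: 1/84 per hour.
So Printer 1's rate is 1/14 − 1/84 = 5/84, meaning 84/5 hours alone.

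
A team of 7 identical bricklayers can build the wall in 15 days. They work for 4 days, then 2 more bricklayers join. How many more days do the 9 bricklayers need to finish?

77/9 days

One bricklayer does 1/105 of the job per day.
After 4 days with 7 bricklayers, 4/15 is done (11/15 left).
With 9 bricklayers the rate is 9/105 = 3/35, so the rest takes 11/15 ÷ 3/35 = 77/9 days.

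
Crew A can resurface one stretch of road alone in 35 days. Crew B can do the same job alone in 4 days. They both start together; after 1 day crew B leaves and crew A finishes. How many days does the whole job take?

In the first 1 day the combined rate is 39/140, so 39/140 of the job is done, leaving 101/140.
After crew B leaves the rate is 1/35 per day; the remaining 101/140 takes 101/4 days.
Total = 1 + 101/4 = 105/4 days.

105/4 days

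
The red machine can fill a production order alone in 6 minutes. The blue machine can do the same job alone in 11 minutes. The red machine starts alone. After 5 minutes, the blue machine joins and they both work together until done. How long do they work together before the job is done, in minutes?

11/17 minutes

In the first 5 minutes the red machine alone does 5/6 of the job, leaving 1/6.
Once everyone is working, combined rate: 1/6 + 1/11 = (11 + 6)/66 = 17/66 per minute.
Remaining 1/6 at 17/66 per minute takes 11/17 minutes.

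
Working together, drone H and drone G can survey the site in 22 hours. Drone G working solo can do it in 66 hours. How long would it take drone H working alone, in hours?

33 hours

Combined rate is 1/22 per hour.
Known contribution: 1/66 per hour.
So drone H's rate is 1/22 − 1/66 = 1/33, meaning 33 hours alone.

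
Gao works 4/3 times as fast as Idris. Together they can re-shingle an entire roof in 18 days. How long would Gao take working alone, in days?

63/2 days

Let Idris's rate be r; then Gao's rate is (4/3)r, so together (4/3 + 1)r = (7/3)r = 1/18.
Thus r = 1/42 per day.
Idris alone: 42 days; Gao alone: 63/2 days.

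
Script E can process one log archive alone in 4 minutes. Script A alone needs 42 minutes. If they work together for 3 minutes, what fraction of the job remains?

Combined rate: 1/4 + 1/42 = (21 + 2)/84 = 23/84 per minute.
In 3 minutes they complete 3·23/84 = 23/28 of the job.
So 5/28 remains.

5/28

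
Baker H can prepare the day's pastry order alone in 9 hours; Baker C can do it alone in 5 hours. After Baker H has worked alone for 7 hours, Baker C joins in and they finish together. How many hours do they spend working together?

5/7 hours

In 7 hours Baker H does 7/9 of the job, leaving 2/9.
Baker H and Baker C together work at 14/45 per hour, so finishing takes 2/9 ÷ 14/45 = 5/7 hours.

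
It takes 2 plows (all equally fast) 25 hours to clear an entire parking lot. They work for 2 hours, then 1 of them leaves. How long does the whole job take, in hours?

One plow does 1/50 of the job per hour.
After 2 hours with 2 plows, 2/25 is done (23/25 left).
With 1 plow the rate is 1/50, so the rest takes 23/25 ÷ 1/50 = 46 hours.
Total = 2 + 46 = 48 hours.

48 hours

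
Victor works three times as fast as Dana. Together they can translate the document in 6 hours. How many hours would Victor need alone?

8 hours

Let Dana's rate be r; then Victor's rate is 3r, so together (3 + 1)r = 4r = 1/6.
Thus r = 1/24 per hour.
Dana alone: 24 hours; Victor alone: 8 hours.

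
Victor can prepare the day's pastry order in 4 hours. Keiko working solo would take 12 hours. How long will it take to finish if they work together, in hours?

3 hours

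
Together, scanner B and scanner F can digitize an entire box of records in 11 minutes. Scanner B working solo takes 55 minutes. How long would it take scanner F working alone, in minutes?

55/4 minutes

Combined rate is 1/11 per minute.
Known contribution: 1/55 per minute.
So scanner F's rate is 1/11 − 1/55 = 4/55, meaning 55/4 minutes alone.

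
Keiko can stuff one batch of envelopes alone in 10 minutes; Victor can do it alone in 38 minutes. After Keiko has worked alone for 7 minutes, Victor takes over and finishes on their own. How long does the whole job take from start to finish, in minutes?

92/5 minutes

In 7 minutes Keiko does 7/10 of the job, leaving 3/10.
Victor works at 1/38 per minute, so finishing takes 3/10 ÷ 1/38 = 57/5 minutes.
Total time = 7 + 57/5 = 92/5 minutes.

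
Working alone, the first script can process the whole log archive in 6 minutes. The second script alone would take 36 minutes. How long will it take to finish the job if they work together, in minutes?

36/7 minutes

Combined rate: 1/6 + 1/36 = (6 + 1)/36 = 7/36 per minute.
Time = 1 ÷ (7/36) = 36/7 minutes.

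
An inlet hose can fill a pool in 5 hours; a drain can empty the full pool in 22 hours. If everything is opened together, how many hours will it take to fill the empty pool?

110/17 hours

Net rate = 1/5 − 1/22 = (22 − 5)/110 = 17/110 per hour.
Filling time = 1 ÷ (17/110) = 110/17 hours.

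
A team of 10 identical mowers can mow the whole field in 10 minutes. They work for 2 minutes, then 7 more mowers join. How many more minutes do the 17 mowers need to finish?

80/17 minutes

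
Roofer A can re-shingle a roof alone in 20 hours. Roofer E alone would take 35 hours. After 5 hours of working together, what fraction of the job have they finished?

Combined rate: 1/20 + 1/35 = (7 + 4)/140 = 11/140 per hour.
In 5 hours they complete 5·11/140 = 11/28 of the job.

11/28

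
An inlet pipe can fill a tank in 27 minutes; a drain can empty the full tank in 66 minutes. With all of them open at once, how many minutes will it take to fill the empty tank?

594/13 minutes

Net rate = 1/27 − 1/66 = (22 − 9)/594 = 13/594 per minute.
Filling time = 1 ÷ (13/594) = 594/13 minutes.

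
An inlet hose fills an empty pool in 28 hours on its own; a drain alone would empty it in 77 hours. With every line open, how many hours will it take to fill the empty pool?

44 hours

Net rate = 1/28 − 1/77 = (11 − 4)/308 = 7/308 = 1/44 per hour.
Filling time = 1 ÷ (1/44) = 44 hours.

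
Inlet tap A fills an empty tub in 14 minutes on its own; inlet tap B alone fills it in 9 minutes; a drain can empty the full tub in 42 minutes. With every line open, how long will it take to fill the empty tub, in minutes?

63/10 minutes

Net rate = 1/14 + 1/9 − 1/42 = (9 + 14 − 3)/126 = 20/126 = 10/63 per minute.
Filling time = 1 ÷ (10/63) = 63/10 minutes.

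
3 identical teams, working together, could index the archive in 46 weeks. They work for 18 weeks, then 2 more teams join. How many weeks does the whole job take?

174/5 weeks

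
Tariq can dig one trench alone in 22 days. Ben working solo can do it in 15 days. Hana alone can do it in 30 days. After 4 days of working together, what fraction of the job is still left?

Combined rate: 1/22 + 1/15 + 1/30 = (15 + 22 + 11)/330 = 48/330 = 8/55 per day.
In 4 days they complete 4·8/55 = 32/55 of the job.
So 23/55 remains.

23/55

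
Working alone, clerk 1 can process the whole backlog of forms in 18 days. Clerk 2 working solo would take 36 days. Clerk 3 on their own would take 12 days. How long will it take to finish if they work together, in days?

6 days

Combined rate: 1/18 + 1/36 + 1/12 = (2 + 1 + 3)/36 = 6/36 = 1/6 per day.
Time = 1 ÷ (1/6) = 6 days.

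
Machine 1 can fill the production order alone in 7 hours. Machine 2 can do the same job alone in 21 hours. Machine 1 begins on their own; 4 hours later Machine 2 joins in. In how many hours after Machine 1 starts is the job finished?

In the first 4 hours Machine 1 alone does 4/7 of the job, leaving 3/7.
Once everyone is working, combined rate: 1/7 + 1/21 = (3 + 1)/21 = 4/21 per hour.
Remaining 3/7 at 4/21 per hour takes 9/4 hours.
Total from the start = 4 + 9/4 = 25/4 hours.

25/4 hours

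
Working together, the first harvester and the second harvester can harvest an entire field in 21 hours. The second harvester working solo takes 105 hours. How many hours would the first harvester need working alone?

105/4 hours

Combined rate is 1/21 per hour.
Known contribution: 1/105 per hour.
So the first harvester's rate is 1/21 − 1/105 = 4/105, meaning 105/4 hours alone.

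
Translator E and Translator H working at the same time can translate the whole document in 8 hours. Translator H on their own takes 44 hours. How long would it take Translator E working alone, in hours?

88/9 hours

Combined rate is 1/8 per hour.
Known contribution: 1/44 per hour.
So Translator E's rate is 1/8 − 1/44 = 9/88, meaning 88/9 hours alone.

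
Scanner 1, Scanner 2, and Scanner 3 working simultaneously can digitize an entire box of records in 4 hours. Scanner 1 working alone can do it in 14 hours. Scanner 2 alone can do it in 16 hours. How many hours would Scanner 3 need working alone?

112/13 hours

Combined rate is 1/4 per hour.
Known contribution: 1/14 + 1/16 = (8 + 7)/112 = 15/112 per hour.
So Scanner 3's rate is 1/4 − 15/112 = 13/112, meaning 112/13 hours alone.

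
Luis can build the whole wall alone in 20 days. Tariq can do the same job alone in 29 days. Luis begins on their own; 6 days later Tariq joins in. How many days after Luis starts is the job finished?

100/7 days

In the first 6 days Luis alone does 6/20 = 3/10 of the job, leaving 7/10.
Once everyone is working, combined rate: 1/20 + 1/29 = (29 + 20)/580 = 49/580 per day.
Remaining 7/10 at 49/580 per day takes 58/7 days.
Total from the start = 6 + 58/7 = 100/7 days.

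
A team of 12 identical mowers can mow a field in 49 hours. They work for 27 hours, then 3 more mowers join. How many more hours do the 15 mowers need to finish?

88/5 hours

One mower does 1/588 of the job per hour.
After 27 hours with 12 mowers, 27/49 is done (22/49 left).
With 15 mowers the rate is 15/588 = 5/196, so the rest takes 22/49 ÷ 5/196 = 88/5 hours.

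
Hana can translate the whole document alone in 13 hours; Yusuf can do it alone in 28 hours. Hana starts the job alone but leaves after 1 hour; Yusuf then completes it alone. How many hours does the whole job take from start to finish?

349/13 hours

In 1 hour Hana does 1/13 of the job, leaving 12/13.
Yusuf works at 1/28 per hour, so finishing takes 12/13 ÷ 1/28 = 336/13 hours.
Total time = 1 + 336/13 = 349/13 hours.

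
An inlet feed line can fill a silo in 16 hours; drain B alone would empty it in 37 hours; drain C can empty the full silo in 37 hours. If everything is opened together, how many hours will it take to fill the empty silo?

592/5 hours

Net rate = 1/16 − 1/37 − 1/37 = (37 − 16 − 16)/592 = 5/592 per hour.
Filling time = 1 ÷ (5/592) = 592/5 hours.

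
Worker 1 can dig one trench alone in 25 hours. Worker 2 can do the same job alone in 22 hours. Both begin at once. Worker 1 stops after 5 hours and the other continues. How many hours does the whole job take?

88/5 hours

In the first 5 hours the combined rate is 47/550, so 47/110 of the job is done, leaving 63/110.
After Worker 1 leaves the rate is 1/22 per hour; the remaining 63/110 takes 63/5 hours.
Total = 5 + 63/5 = 88/5 hours.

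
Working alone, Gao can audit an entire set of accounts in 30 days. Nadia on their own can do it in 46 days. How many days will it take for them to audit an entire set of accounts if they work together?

345/19 days

Combined rate: 1/30 + 1/46 = (23 + 15)/690 = 38/690 = 19/345 per day.
Time = 1 ÷ (19/345) = 345/19 days.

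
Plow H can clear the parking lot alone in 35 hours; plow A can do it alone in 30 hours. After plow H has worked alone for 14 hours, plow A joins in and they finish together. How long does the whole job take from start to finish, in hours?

308/13 hours

In 14 hours plow H does 14/35 = 2/5 of the job, leaving 3/5.
Plow H and plow A together work at 13/210 per hour, so finishing takes 3/5 ÷ 13/210 = 126/13 hours.
Total time = 14 + 126/13 = 308/13 hours.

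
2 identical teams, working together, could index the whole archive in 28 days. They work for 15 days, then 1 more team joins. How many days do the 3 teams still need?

26/3 days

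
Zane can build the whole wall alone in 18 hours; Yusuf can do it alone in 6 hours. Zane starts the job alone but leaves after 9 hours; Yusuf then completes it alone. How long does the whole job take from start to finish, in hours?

12 hours

In 9 hours Zane does 9/18 = 1/2 of the job, leaving 1/2.
Yusuf works at 1/6 per hour, so finishing takes 1/2 ÷ 1/6 = 3 hours.
Total time = 9 + 3 = 12 hours.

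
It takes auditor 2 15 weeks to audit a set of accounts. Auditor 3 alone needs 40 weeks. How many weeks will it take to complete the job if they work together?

With two workers the combined time is the product over the sum: 15·40/(15+40) = 600/55 = 120/11 weeks.

120/11 weeks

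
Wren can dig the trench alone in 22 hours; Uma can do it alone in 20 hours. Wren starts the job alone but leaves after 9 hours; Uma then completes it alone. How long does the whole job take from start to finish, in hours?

In 9 hours Wren does 9/22 of the job, leaving 13/22.
Uma works at 1/20 per hour, so finishing takes 13/22 ÷ 1/20 = 130/11 hours.
Total time = 9 + 130/11 = 229/11 hours.

229/11 hours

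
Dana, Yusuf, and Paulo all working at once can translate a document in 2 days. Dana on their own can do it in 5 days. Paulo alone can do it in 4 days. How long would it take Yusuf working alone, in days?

Combined rate is 1/2 per day.
Known contribution: 1/5 + 1/4 = (4 + 5)/20 = 9/20 per day.
So Yusuf's rate is 1/2 − 9/20 = 1/20, meaning 20 days alone.

20 days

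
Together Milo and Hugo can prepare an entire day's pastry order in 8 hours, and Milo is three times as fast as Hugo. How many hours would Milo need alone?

32/3 hours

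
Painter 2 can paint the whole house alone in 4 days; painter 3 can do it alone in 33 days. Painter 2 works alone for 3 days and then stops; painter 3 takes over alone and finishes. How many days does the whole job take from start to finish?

45/4 days

In 3 days painter 2 does 3/4 of the job, leaving 1/4.
Painter 3 works at 1/33 per day, so finishing takes 1/4 ÷ 1/33 = 33/4 days.
Total time = 3 + 33/4 = 45/4 days.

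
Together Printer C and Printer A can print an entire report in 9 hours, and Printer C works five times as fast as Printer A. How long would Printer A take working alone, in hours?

Let Printer A's rate be r; then Printer C's rate is 5r, so together (5 + 1)r = 6r = 1/9.
Thus r = 1/54 per hour.
Printer A alone: 54 hours; Printer C alone: 54/5 hours.

54 hours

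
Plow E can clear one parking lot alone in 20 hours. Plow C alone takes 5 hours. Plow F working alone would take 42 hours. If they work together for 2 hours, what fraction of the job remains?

19/42

Combined rate: 1/20 + 1/5 + 1/42 = (21 + 84 + 10)/420 = 115/420 = 23/84 per hour.
In 2 hours they complete 2·23/84 = 23/42 of the job.
So 19/42 remains.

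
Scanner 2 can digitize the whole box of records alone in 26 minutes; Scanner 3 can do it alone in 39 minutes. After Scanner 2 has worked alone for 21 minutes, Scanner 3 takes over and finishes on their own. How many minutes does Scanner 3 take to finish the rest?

15/2 minutes

In 21 minutes Scanner 2 does 21/26 of the job, leaving 5/26.
Scanner 3 works at 1/39 per minute, so finishing takes 5/26 ÷ 1/39 = 15/2 minutes.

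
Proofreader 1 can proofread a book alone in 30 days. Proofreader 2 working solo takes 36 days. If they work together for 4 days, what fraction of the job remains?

34/45

Combined rate: 1/30 + 1/36 = (6 + 5)/180 = 11/180 per day.
In 4 days they complete 4·11/180 = 11/45 of the job.
So 34/45 remains.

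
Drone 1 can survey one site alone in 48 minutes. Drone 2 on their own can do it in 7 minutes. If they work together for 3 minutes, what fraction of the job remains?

Combined rate: 1/48 + 1/7 = (7 + 48)/336 = 55/336 per minute.
In 3 minutes they complete 3·55/336 = 55/112 of the job.
So 57/112 remains.

57/112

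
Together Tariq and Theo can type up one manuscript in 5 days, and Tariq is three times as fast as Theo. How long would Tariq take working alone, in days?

20/3 days

Let Theo's rate be r; then Tariq's rate is 3r, so together (3 + 1)r = 4r = 1/5.
Thus r = 1/20 per day.
Theo alone: 20 days; Tariq alone: 20/3 days.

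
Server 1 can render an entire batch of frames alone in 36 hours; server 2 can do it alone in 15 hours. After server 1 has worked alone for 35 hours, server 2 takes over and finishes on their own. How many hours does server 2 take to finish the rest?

5/12 hours

In 35 hours server 1 does 35/36 of the job, leaving 1/36.
Server 2 works at 1/15 per hour, so finishing takes 1/36 ÷ 1/15 = 5/12 hours.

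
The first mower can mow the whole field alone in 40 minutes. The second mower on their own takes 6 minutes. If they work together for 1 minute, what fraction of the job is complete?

23/120

Combined rate: 1/40 + 1/6 = (3 + 20)/120 = 23/120 per minute.
In 1 minute they complete 1·23/120 = 23/120 of the job.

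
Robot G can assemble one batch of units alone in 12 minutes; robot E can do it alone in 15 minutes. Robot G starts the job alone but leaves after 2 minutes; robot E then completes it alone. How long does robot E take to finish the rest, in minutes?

In 2 minutes robot G does 2/12 = 1/6 of the job, leaving 5/6.
Robot E works at 1/15 per minute, so finishing takes 5/6 ÷ 1/15 = 25/2 minutes.

25/2 minutes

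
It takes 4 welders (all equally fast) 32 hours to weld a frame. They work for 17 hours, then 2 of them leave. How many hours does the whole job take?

One welder does 1/128 of the job per hour.
After 17 hours with 4 welders, 17/32 is done (15/32 left).
With 2 welders the rate is 2/128 = 1/64, so the rest takes 15/32 ÷ 1/64 = 30 hours.
Total = 17 + 30 = 47 hours.

47 hours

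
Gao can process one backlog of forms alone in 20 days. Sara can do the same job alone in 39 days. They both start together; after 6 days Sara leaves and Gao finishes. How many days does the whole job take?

220/13 days

In the first 6 days the combined rate is 59/780, so 59/130 of the job is done, leaving 71/130.
After Sara leaves the rate is 1/20 per day; the remaining 71/130 takes 142/13 days.
Total = 6 + 142/13 = 220/13 days.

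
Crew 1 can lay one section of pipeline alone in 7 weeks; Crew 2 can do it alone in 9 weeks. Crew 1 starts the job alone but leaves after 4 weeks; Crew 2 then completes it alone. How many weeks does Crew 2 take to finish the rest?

In 4 weeks Crew 1 does 4/7 of the job, leaving 3/7.
Crew 2 works at 1/9 per week, so finishing takes 3/7 ÷ 1/9 = 27/7 weeks.

27/7 weeks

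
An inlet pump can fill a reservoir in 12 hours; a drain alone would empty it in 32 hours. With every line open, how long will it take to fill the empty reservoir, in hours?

Net rate = 1/12 − 1/32 = (8 − 3)/96 = 5/96 per hour.
Filling time = 1 ÷ (5/96) = 96/5 hours.

96/5 hours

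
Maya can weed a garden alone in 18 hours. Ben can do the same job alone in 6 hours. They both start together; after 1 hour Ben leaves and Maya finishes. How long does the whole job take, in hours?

In the first 1 hour the combined rate is 2/9, so 2/9 of the job is done, leaving 7/9.
After Ben leaves the rate is 1/18 per hour; the remaining 7/9 takes 14 hours.
Total = 1 + 14 = 15 hours.

15 hours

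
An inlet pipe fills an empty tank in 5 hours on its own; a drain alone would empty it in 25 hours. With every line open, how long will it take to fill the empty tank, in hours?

Net rate = 1/5 − 1/25 = (5 − 1)/25 = 4/25 per hour.
Filling time = 1 ÷ (4/25) = 25/4 hours.

25/4 hours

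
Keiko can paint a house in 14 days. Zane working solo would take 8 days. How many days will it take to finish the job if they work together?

Combined rate: 1/14 + 1/8 = (4 + 7)/56 = 11/56 per day.
Time = 1 ÷ (11/56) = 56/11 days.

56/11 days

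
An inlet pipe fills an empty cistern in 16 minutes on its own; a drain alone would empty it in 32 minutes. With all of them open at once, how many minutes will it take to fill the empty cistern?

32 minutes

Net rate = 1/16 − 1/32 = (2 − 1)/32 = 1/32 per minute.
Filling time = 1 ÷ (1/32) = 32 minutes.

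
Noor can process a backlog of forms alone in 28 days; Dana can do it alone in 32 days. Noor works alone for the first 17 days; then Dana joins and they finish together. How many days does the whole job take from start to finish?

In 17 days Noor does 17/28 of the job, leaving 11/28.
Noor and Dana together work at 15/224 per day, so finishing takes 11/28 ÷ 15/224 = 88/15 days.
Total time = 17 + 88/15 = 343/15 days.

343/15 days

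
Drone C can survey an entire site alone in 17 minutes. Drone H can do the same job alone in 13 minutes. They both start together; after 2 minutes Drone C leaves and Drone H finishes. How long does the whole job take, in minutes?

In the first 2 minutes the combined rate is 30/221, so 60/221 of the job is done, leaving 161/221.
After Drone C leaves the rate is 1/13 per minute; the remaining 161/221 takes 161/17 minutes.
Total = 2 + 161/17 = 195/17 minutes.

195/17 minutes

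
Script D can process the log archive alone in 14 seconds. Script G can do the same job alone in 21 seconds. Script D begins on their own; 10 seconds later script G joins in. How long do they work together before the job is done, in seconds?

In the first 10 seconds script D alone does 10/14 = 5/7 of the job, leaving 2/7.
Once everyone is working, combined rate: 1/14 + 1/21 = (3 + 2)/42 = 5/42 per second.
Remaining 2/7 at 5/42 per second takes 12/5 seconds.

12/5 seconds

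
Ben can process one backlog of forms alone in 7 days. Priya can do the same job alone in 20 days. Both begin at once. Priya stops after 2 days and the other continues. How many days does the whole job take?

63/10 days

In the first 2 days the combined rate is 27/140, so 27/70 of the job is done, leaving 43/70.
After Priya leaves the rate is 1/7 per day; the remaining 43/70 takes 43/10 days.
Total = 2 + 43/10 = 63/10 days.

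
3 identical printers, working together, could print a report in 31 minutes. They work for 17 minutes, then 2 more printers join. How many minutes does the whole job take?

127/5 minutes

One printer does 1/93 of the job per minute.
After 17 minutes with 3 printers, 17/31 is done (14/31 left).
With 5 printers the rate is 5/93, so the rest takes 14/31 ÷ 5/93 = 42/5 minutes.
Total = 17 + 42/5 = 127/5 minutes.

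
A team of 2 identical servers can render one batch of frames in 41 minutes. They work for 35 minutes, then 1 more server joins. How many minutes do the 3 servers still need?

4 minutes

One server does 1/82 of the job per minute.
After 35 minutes with 2 servers, 35/41 is done (6/41 left).
With 3 servers the rate is 3/82, so the rest takes 6/41 ÷ 3/82 = 4 minutes.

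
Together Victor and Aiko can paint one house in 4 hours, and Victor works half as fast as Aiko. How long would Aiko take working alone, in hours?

6 hours

Let Aiko's rate be r; then Victor's rate is (1/2)r, so together (1/2 + 1)r = (3/2)r = 1/4.
Thus r = 1/6 per hour.
Aiko alone: 6 hours; Victor alone: 12 hours.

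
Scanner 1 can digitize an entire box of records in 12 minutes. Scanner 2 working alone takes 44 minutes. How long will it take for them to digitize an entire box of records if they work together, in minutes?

With two workers the combined time is the product over the sum: 12·44/(12+44) = 528/56 = 66/7 minutes.

66/7 minutes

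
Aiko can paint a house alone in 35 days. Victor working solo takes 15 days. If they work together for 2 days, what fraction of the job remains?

Combined rate: 1/35 + 1/15 = (3 + 7)/105 = 10/105 = 2/21 per day.
In 2 days they complete 2·2/21 = 4/21 of the job.
So 17/21 remains.

17/21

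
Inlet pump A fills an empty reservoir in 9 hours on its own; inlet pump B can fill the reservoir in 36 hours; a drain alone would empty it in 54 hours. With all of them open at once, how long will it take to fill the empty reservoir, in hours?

108/13 hours

Net rate = 1/9 + 1/36 − 1/54 = (12 + 3 − 2)/108 = 13/108 per hour.
Filling time = 1 ÷ (13/108) = 108/13 hours.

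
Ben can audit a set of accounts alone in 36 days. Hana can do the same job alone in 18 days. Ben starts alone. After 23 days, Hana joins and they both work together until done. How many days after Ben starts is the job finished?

82/3 days

In the first 23 days Ben alone does 23/36 of the job, leaving 13/36.
Once everyone is working, combined rate: 1/36 + 1/18 = (1 + 2)/36 = 3/36 = 1/12 per day.
Remaining 13/36 at 1/12 per day takes 13/3 days.
Total from the start = 23 + 13/3 = 82/3 days.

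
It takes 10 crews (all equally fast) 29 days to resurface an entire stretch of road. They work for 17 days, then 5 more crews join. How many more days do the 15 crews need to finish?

One crew does 1/290 of the job per day.
After 17 days with 10 crews, 17/29 is done (12/29 left).
With 15 crews the rate is 15/290 = 3/58, so the rest takes 12/29 ÷ 3/58 = 8 days.

8 days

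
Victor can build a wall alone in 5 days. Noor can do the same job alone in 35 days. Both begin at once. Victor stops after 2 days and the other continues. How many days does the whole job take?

21 days

In the first 2 days the combined rate is 8/35, so 16/35 of the job is done, leaving 19/35.
After Victor leaves the rate is 1/35 per day; the remaining 19/35 takes 19 days.
Total = 2 + 19 = 21 days.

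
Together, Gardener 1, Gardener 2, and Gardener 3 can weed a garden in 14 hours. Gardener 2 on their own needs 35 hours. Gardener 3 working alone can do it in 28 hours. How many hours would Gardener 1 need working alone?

140 hours

Combined rate is 1/14 per hour.
Known contribution: 1/35 + 1/28 = (4 + 5)/140 = 9/140 per hour.
So Gardener 1's rate is 1/14 − 9/140 = 1/140, meaning 140 hours alone.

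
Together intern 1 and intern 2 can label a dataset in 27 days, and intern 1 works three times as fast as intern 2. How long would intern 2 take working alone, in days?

Let intern 2's rate be r; then intern 1's rate is 3r, so together (3 + 1)r = 4r = 1/27.
Thus r = 1/108 per day.
Intern 2 alone: 108 days; intern 1 alone: 36 days.

108 days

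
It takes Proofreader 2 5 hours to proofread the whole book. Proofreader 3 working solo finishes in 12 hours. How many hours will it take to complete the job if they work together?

60/17 hours

Combined rate: 1/5 + 1/12 = (12 + 5)/60 = 17/60 per hour.
Time = 1 ÷ (17/60) = 60/17 hours.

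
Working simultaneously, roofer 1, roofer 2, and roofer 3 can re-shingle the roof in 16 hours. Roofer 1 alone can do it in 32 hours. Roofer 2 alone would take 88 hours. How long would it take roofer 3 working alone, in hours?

352/7 hours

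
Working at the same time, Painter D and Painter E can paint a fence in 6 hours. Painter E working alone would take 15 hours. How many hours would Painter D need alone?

10 hours

Combined rate is 1/6 per hour.
Known contribution: 1/15 per hour.
So Painter D's rate is 1/6 − 1/15 = 1/10, meaning 10 hours alone.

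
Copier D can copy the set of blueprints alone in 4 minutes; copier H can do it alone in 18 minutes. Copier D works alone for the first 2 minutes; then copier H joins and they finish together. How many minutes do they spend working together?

In 2 minutes copier D does 2/4 = 1/2 of the job, leaving 1/2.
Copier D and copier H together work at 11/36 per minute, so finishing takes 1/2 ÷ 11/36 = 18/11 minutes.

18/11 minutes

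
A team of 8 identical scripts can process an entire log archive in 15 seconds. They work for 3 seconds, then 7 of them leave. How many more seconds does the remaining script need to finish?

96 seconds

One script does 1/120 of the job per second.
After 3 seconds with 8 scripts, 1/5 is done (4/5 left).
With 1 script the rate is 1/120, so the rest takes 4/5 ÷ 1/120 = 96 seconds.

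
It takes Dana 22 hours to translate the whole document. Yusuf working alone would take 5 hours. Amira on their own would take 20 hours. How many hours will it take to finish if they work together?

Combined rate: 1/22 + 1/5 + 1/20 = (10 + 44 + 11)/220 = 65/220 = 13/44 per hour.
Time = 1 ÷ (13/44) = 44/13 hours.

44/13 hours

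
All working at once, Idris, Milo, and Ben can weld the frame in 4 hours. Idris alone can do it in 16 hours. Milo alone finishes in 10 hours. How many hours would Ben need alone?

80/7 hours

Combined rate is 1/4 per hour.
Known contribution: 1/16 + 1/10 = (5 + 8)/80 = 13/80 per hour.
So Ben's rate is 1/4 − 13/80 = 7/80, meaning 80/7 hours alone.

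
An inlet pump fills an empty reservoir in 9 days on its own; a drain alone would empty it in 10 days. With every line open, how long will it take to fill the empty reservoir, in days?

90 days

Net rate = 1/9 − 1/10 = (10 − 9)/90 = 1/90 per day.
Filling time = 1 ÷ (1/90) = 90 days.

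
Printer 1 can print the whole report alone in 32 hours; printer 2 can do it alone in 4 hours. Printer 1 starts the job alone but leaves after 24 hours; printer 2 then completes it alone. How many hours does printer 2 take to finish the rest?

1 hour

In 24 hours printer 1 does 24/32 = 3/4 of the job, leaving 1/4.
Printer 2 works at 1/4 per hour, so finishing takes 1/4 ÷ 1/4 = 1 hour.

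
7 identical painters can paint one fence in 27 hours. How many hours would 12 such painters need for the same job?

63/4 hours

Total work is 7·27 = 189 painter-hours.
With 12 painters: 189/12 = 63/4 hours.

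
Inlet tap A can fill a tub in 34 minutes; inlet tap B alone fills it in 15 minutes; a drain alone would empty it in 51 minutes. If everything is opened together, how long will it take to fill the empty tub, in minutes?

170/13 minutes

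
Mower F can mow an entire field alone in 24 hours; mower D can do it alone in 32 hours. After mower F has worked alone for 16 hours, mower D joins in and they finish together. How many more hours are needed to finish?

32/7 hours

In 16 hours mower F does 16/24 = 2/3 of the job, leaving 1/3.
Mower F and mower D together work at 7/96 per hour, so finishing takes 1/3 ÷ 7/96 = 32/7 hours.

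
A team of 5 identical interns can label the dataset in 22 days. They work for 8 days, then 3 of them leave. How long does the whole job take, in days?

43 days

One intern does 1/110 of the job per day.
After 8 days with 5 interns, 4/11 is done (7/11 left).
With 2 interns the rate is 2/110 = 1/55, so the rest takes 7/11 ÷ 1/55 = 35 days.
Total = 8 + 35 = 43 days.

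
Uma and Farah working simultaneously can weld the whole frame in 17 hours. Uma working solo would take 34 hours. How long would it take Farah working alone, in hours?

34 hours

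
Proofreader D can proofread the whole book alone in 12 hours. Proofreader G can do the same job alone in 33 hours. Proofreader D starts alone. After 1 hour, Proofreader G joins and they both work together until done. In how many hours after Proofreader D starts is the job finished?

In the first 1 hour Proofreader D alone does 1/12 of the job, leaving 11/12.
Once everyone is working, combined rate: 1/12 + 1/33 = (11 + 4)/132 = 15/132 = 5/44 per hour.
Remaining 11/12 at 5/44 per hour takes 121/15 hours.
Total from the start = 1 + 121/15 = 136/15 hours.

136/15 hours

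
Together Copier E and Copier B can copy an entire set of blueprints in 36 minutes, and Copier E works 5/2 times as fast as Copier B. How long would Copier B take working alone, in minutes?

126 minutes

Let Copier B's rate be r; then Copier E's rate is (5/2)r, so together (5/2 + 1)r = (7/2)r = 1/36.
Thus r = 1/126 per minute.
Copier B alone: 126 minutes; Copier E alone: 252/5 minutes.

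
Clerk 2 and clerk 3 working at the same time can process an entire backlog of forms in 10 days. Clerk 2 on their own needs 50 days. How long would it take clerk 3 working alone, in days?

25/2 days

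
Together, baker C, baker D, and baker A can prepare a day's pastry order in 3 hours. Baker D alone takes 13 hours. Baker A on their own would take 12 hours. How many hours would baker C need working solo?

Combined rate is 1/3 per hour.
Known contribution: 1/13 + 1/12 = (12 + 13)/156 = 25/156 per hour.
So baker C's rate is 1/3 − 25/156 = 9/52, meaning 52/9 hours alone.

52/9 hours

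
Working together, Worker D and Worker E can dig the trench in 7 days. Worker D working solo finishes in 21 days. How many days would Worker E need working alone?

21/2 days

Combined rate is 1/7 per day.
Known contribution: 1/21 per day.
So Worker E's rate is 1/7 − 1/21 = 2/21, meaning 21/2 days alone.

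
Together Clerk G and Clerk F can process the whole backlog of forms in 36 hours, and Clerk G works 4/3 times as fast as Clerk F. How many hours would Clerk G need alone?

63 hours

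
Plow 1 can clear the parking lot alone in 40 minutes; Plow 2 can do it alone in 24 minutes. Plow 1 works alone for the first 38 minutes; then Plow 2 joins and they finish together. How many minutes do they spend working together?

3/4 minutes

In 38 minutes Plow 1 does 38/40 = 19/20 of the job, leaving 1/20.
Plow 1 and Plow 2 together work at 1/15 per minute, so finishing takes 1/20 ÷ 1/15 = 3/4 minutes.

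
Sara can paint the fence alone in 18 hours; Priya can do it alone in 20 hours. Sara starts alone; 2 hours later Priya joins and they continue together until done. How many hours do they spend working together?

In 2 hours Sara does 2/18 = 1/9 of the job, leaving 8/9.
Sara and Priya together work at 19/180 per hour, so finishing takes 8/9 ÷ 19/180 = 160/19 hours.

160/19 hours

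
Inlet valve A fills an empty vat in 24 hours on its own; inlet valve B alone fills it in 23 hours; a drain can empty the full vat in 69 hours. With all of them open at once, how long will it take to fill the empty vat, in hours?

184/13 hours

Net rate = 1/24 + 1/23 − 1/69 = (23 + 24 − 8)/552 = 39/552 = 13/184 per hour.
Filling time = 1 ÷ (13/184) = 184/13 hours.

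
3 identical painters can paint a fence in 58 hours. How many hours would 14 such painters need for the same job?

87/7 hours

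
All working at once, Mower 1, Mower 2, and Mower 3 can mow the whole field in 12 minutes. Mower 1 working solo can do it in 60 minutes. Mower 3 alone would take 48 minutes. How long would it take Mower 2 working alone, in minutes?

240/11 minutes

Combined rate is 1/12 per minute.
Known contribution: 1/60 + 1/48 = (4 + 5)/240 = 9/240 = 3/80 per minute.
So Mower 2's rate is 1/12 − 3/80 = 11/240, meaning 240/11 minutes alone.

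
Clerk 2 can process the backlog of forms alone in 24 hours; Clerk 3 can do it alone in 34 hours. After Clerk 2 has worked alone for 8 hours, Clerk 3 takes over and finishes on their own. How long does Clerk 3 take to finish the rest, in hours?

68/3 hours

In 8 hours Clerk 2 does 8/24 = 1/3 of the job, leaving 2/3.
Clerk 3 works at 1/34 per hour, so finishing takes 2/3 ÷ 1/34 = 68/3 hours.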